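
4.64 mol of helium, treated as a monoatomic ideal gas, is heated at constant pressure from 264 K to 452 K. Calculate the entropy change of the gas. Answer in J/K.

ΔS = 51.9 J/K

At constant pressure, ΔS = nC_p ln(T₂/T₁) with C_p = 5R/2 = 20.79 J mol⁻¹ K⁻¹.
ΔS = 4.64 × 20.79 × ln(452/264) = 51.9 J/K.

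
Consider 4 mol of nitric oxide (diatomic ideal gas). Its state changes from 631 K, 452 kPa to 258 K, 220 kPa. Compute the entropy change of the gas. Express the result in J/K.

ΔS = nC_p ln(T₂/T₁) − nR ln(P₂/P₁), with C_p = 7R/2 = 29.1 J mol⁻¹ K⁻¹ for a diatomic ideal gas.
ΔS = 4 × [29.1 × ln(258/631) − 8.314 × ln(220/452)] = -80.2 J/K.

ΔS = -80.2 J/K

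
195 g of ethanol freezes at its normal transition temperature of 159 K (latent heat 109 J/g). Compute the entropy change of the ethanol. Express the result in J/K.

ΔS = -134 J/K

Heat released by the substance: Q = −mL = −195 × 109 = −21255 J.
At constant T, ΔS = Q_rev/T = −21255 / 159 = -134 J/K.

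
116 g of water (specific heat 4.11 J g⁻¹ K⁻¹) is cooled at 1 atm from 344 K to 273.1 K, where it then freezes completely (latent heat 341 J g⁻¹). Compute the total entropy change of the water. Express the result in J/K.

ΔS = -255 J/K

Cooling step: ΔS₁ = m c ln(T_tr/T_i) = 116 × 4.11 × ln(273.1/344) = -110 J/K.
Phase change: ΔS₂ = −mL/T_tr = −116 × 341 / 273.1 = -144.8 J/K.
ΔS_total = (-110) + (-144.8) = -255 J/K.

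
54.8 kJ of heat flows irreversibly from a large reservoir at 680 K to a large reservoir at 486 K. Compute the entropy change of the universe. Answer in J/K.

ΔS_total = 32.2 J/K

ΔS_hot = −Q/T_H = −54800/680 = -80.59 J/K and ΔS_cold = +Q/T_C = 54800/486 = 112.8 J/K.
ΔS_total = -80.59 + 112.8 = 32.2 J/K, positive as the second law requires.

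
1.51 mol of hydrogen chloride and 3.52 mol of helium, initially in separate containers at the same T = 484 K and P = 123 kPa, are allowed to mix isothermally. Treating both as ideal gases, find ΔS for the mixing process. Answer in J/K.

ΔS_mix = 25.6 J/K

Mole fractions: x_A = 1.51/5.03 = 0.3, x_B = 0.7.
ΔS_mix = −R(n_A ln x_A + n_B ln x_B) = −8.314 × (1.51 ln 0.3 + 3.52 ln 0.7) = 25.6 J/K.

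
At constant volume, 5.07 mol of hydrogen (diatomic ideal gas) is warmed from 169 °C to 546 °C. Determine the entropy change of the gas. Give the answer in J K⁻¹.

In kelvin: T₁ = 442.15 K, T₂ = 819.15 K. At constant volume, ΔS = nC_V ln(T₂/T₁) with C_V = 5R/2 = 20.79 J mol⁻¹ K⁻¹.
ΔS = 5.07 × 20.79 × ln(819.15/442.15) = 65 J/K.

ΔS = 65 J/K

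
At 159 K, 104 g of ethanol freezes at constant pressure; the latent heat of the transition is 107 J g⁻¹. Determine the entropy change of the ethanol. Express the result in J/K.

ΔS = -70 J/K

Heat released by the substance: Q = −mL = −104 × 107 = −11128 J.
At constant T, ΔS = Q_rev/T = −11128 / 159 = -70 J/K.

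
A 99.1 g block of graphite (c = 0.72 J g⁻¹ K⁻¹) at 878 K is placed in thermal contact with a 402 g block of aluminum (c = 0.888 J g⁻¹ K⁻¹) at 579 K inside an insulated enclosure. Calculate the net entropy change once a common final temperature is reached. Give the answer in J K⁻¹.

ΔS_total = 5.64 J/K

Energy balance: T_f = (m₁c₁T₁ + m₂c₂T₂)/(m₁c₁ + m₂c₂) = 628.81 K.
ΔS₁ = m₁c₁ ln(T_f/T₁) = 71.352 × ln(628.81/878) = -23.82 J/K.
ΔS₂ = m₂c₂ ln(T_f/T₂) = 356.976 × ln(628.81/579) = 29.46 J/K.
ΔS_total = -23.82 + 29.46 = 5.64 J/K.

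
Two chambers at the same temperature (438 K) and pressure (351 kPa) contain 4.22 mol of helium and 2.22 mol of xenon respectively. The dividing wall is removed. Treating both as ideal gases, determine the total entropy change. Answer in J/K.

Mole fractions: x_A = 4.22/6.44 = 0.655, x_B = 0.345.
ΔS_mix = −R(n_A ln x_A + n_B ln x_B) = −8.314 × (4.22 ln 0.655 + 2.22 ln 0.345) = 34.5 J/K.

ΔS_mix = 34.5 J/K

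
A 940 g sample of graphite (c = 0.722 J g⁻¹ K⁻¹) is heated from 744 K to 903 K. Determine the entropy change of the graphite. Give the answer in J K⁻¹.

ΔS = 131 J/K

ΔS = ∫dQ_rev/T = m c ln(T₂/T₁) = 940 × 0.722 × ln(903/744) = 131 J/K.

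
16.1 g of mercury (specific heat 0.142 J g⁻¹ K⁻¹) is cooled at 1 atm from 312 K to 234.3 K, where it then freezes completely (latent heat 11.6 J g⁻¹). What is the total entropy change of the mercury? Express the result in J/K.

ΔS = -1.45 J/K

Cooling step: ΔS₁ = m c ln(T_tr/T_i) = 16.1 × 0.142 × ln(234.3/312) = -0.6548 J/K.
Phase change: ΔS₂ = −mL/T_tr = −16.1 × 11.6 / 234.3 = -0.7971 J/K.
ΔS_total = (-0.6548) + (-0.7971) = -1.45 J/K.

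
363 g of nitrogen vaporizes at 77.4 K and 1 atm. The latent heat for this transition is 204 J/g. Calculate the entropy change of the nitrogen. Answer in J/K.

ΔS = 957 J/K

Heat absorbed by the substance: Q = mL = 363 × 204 = 74052 J.
At constant T, ΔS = Q_rev/T = 74052 / 77.4 = 957 J/K.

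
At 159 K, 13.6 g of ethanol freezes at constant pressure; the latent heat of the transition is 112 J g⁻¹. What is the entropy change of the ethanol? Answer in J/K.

Heat released by the substance: Q = −mL = −13.6 × 112 = −1523.2 J.
At constant T, ΔS = Q_rev/T = −1523.2 / 159 = -9.58 J/K.

ΔS = -9.58 J/K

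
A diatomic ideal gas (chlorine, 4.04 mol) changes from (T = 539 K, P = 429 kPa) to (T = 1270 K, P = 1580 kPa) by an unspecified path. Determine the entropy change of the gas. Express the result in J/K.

ΔS = nC_p ln(T₂/T₁) − nR ln(P₂/P₁), with C_p = 7R/2 = 29.1 J mol⁻¹ K⁻¹ for a diatomic ideal gas.
ΔS = 4.04 × [29.1 × ln(1270/539) − 8.314 × ln(1580/429)] = 57 J/K.

ΔS = 57 J/K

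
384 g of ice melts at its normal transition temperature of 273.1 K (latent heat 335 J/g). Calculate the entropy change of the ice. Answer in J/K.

ΔS = 471 J/K

Heat absorbed by the substance: Q = mL = 384 × 335 = 128640 J.
At constant T, ΔS = Q_rev/T = 128640 / 273.1 = 471 J/K.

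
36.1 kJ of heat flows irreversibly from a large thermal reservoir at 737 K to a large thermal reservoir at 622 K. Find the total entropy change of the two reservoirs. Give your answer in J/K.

ΔS_total = 9.06 J/K

ΔS_hot = −Q/T_H = −36100/737 = -48.98 J/K and ΔS_cold = +Q/T_C = 36100/622 = 58.04 J/K.
ΔS_total = -48.98 + 58.04 = 9.06 J/K, positive as the second law requires.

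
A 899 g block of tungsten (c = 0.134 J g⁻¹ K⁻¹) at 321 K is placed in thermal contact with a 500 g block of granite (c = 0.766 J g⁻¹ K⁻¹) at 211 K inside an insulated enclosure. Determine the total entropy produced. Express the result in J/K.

Energy balance: T_f = (m₁c₁T₁ + m₂c₂T₂)/(m₁c₁ + m₂c₂) = 237.32 K.
ΔS₁ = m₁c₁ ln(T_f/T₁) = 120.466 × ln(237.32/321) = -36.38 J/K.
ΔS₂ = m₂c₂ ln(T_f/T₂) = 383 × ln(237.32/211) = 45.02 J/K.
ΔS_total = -36.38 + 45.02 = 8.64 J/K.

ΔS_total = 8.64 J/K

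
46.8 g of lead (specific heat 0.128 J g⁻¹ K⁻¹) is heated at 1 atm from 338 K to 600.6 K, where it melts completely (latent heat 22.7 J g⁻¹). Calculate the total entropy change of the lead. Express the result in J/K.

ΔS = 5.21 J/K

Warming step: ΔS₁ = m c ln(T_tr/T_i) = 46.8 × 0.128 × ln(600.6/338) = 3.444 J/K.
Phase change: ΔS₂ = +mL/T_tr = 46.8 × 22.7 / 600.6 = 1.769 J/K.
ΔS_total = (3.444) + (1.769) = 5.21 J/K.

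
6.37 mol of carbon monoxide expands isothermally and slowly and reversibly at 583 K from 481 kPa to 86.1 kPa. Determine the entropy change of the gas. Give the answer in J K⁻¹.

ΔS_gas = 91.1 J/K

For an isothermal ideal gas ΔS_gas = nR ln(P₁/P₂) = 6.37 × 8.314 × ln(481/86.1) = 91.1 J/K.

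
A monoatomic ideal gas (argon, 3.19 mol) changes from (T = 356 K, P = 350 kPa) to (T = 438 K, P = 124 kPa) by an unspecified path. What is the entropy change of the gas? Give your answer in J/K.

ΔS = nC_p ln(T₂/T₁) − nR ln(P₂/P₁), with C_p = 5R/2 = 20.79 J mol⁻¹ K⁻¹ for a monoatomic ideal gas.
ΔS = 3.19 × [20.79 × ln(438/356) − 8.314 × ln(124/350)] = 41.3 J/K.

ΔS = 41.3 J/K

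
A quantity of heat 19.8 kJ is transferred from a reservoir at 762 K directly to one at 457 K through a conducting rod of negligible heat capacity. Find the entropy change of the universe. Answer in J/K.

ΔS_total = 17.3 J/K

ΔS_hot = −Q/T_H = −19800/762 = -25.98 J/K and ΔS_cold = +Q/T_C = 19800/457 = 43.33 J/K.
ΔS_total = -25.98 + 43.33 = 17.3 J/K, positive as the second law requires.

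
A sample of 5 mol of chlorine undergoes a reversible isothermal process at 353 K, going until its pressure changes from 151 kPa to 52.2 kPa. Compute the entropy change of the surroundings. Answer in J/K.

ΔS_surr = -44.2 J/K

For an isothermal ideal gas ΔS_gas = nR ln(P₁/P₂) = 5 × 8.314 × ln(151/52.2) = 44.2 J/K.
The process is reversible, so ΔS_surr = −ΔS_gas = -44.2 J/K and ΔS_universe = 0.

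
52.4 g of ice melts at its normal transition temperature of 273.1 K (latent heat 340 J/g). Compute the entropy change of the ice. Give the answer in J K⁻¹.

ΔS = 65.2 J/K

Heat absorbed by the substance: Q = mL = 52.4 × 340 = 17816 J.
At constant T, ΔS = Q_rev/T = 17816 / 273.1 = 65.2 J/K.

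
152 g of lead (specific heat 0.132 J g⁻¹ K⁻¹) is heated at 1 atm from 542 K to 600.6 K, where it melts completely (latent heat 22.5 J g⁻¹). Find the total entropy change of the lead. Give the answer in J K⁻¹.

ΔS = 7.75 J/K

Warming step: ΔS₁ = m c ln(T_tr/T_i) = 152 × 0.132 × ln(600.6/542) = 2.06 J/K.
Phase change: ΔS₂ = +mL/T_tr = 152 × 22.5 / 600.6 = 5.694 J/K.
ΔS_total = (2.06) + (5.694) = 7.75 J/K.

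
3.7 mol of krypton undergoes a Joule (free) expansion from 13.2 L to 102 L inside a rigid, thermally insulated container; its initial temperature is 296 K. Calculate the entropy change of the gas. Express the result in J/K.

For an ideal gas in free expansion Q = 0 and W = 0, so T is unchanged.
Entropy is a state function; using a reversible isothermal path, ΔS_gas = nR ln(V₂/V₁) = 3.7 × 8.314 × ln(102/13.2) = 62.9 J/K.

ΔS_gas = 62.9 J/K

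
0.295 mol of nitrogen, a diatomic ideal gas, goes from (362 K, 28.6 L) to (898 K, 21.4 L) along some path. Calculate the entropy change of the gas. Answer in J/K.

ΔS = 4.86 J/K

Entropy is a state function: ΔS = nC_V ln(T₂/T₁) + nR ln(V₂/V₁), with C_V = 5R/2 = 20.79 J mol⁻¹ K⁻¹ for a diatomic ideal gas.
ΔS = 0.295 × [20.79 × ln(898/362) + 8.314 × ln(21.4/28.6)] = 4.86 J/K.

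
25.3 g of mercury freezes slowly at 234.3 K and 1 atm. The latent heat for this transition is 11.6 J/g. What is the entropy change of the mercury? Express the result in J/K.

ΔS = -1.25 J/K

Heat released by the substance: Q = −mL = −25.3 × 11.6 = −293.48 J.
At constant T, ΔS = Q_rev/T = −293.48 / 234.3 = -1.25 J/K.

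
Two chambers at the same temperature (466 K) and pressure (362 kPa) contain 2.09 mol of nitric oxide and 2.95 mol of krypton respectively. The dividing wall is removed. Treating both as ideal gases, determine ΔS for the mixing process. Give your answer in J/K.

ΔS_mix = 28.4 J/K

Mole fractions: x_A = 2.09/5.04 = 0.415, x_B = 0.585.
ΔS_mix = −R(n_A ln x_A + n_B ln x_B) = −8.314 × (2.09 ln 0.415 + 2.95 ln 0.585) = 28.4 J/K.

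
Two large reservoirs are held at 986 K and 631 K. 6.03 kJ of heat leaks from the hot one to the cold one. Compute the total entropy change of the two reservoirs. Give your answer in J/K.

ΔS_total = 3.44 J/K

ΔS_hot = −Q/T_H = −6030/986 = -6.116 J/K and ΔS_cold = +Q/T_C = 6030/631 = 9.556 J/K.
ΔS_total = -6.116 + 9.556 = 3.44 J/K, positive as the second law requires.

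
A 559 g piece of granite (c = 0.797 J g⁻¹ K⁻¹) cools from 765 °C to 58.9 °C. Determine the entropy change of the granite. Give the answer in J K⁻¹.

ΔS = -508 J/K

In kelvin: T₁ = 1038.15 K, T₂ = 332.05 K. ΔS = ∫dQ_rev/T = m c ln(T₂/T₁) = 559 × 0.797 × ln(332.05/1038.15) = -508 J/K.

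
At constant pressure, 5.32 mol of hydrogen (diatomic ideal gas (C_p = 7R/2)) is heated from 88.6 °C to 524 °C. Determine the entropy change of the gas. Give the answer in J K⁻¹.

In kelvin: T₁ = 361.75 K, T₂ = 797.15 K. At constant pressure, ΔS = nC_p ln(T₂/T₁) with C_p = 7R/2 = 29.1 J mol⁻¹ K⁻¹.
ΔS = 5.32 × 29.1 × ln(797.15/361.75) = 122 J/K.

ΔS = 122 J/K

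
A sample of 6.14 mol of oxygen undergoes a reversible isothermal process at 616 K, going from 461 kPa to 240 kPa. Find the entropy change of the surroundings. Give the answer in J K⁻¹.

ΔS_surr = -33.3 J/K

For an isothermal ideal gas ΔS_gas = nR ln(P₁/P₂) = 6.14 × 8.314 × ln(461/240) = 33.3 J/K.
The process is reversible, so ΔS_surr = −ΔS_gas = -33.3 J/K and ΔS_universe = 0.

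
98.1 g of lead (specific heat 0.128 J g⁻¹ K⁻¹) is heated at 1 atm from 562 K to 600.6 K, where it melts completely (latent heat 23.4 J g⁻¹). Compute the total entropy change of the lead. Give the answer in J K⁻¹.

ΔS = 4.66 J/K

Warming step: ΔS₁ = m c ln(T_tr/T_i) = 98.1 × 0.128 × ln(600.6/562) = 0.8341 J/K.
Phase change: ΔS₂ = +mL/T_tr = 98.1 × 23.4 / 600.6 = 3.822 J/K.
ΔS_total = (0.8341) + (3.822) = 4.66 J/K.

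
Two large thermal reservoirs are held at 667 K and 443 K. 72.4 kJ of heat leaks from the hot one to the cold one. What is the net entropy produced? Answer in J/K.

ΔS_total = 54.9 J/K

ΔS_hot = −Q/T_H = −72400/667 = -108.5 J/K and ΔS_cold = +Q/T_C = 72400/443 = 163.4 J/K.
ΔS_total = -108.5 + 163.4 = 54.9 J/K, positive as the second law requires.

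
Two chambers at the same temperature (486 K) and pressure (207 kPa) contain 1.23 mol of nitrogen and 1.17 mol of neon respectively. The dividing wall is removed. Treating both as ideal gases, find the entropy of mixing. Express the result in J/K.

ΔS_mix = 13.8 J/K

Mole fractions: x_A = 1.23/2.4 = 0.513, x_B = 0.487.
ΔS_mix = −R(n_A ln x_A + n_B ln x_B) = −8.314 × (1.23 ln 0.513 + 1.17 ln 0.487) = 13.8 J/K.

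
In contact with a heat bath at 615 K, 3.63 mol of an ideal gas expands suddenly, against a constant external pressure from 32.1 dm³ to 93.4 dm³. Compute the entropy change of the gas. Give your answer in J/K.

Entropy is a state function, so ΔS_gas depends only on the end states.
For an isothermal ideal gas ΔS_gas = nR ln(V₂/V₁) = 3.63 × 8.314 × ln(93.4/32.1) = 32.2 J/K.

ΔS_gas = 32.2 J/K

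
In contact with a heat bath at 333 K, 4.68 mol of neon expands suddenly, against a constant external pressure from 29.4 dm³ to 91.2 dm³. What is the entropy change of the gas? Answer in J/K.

Entropy is a state function, so ΔS_gas depends only on the end states.
For an isothermal ideal gas ΔS_gas = nR ln(V₂/V₁) = 4.68 × 8.314 × ln(91.2/29.4) = 44 J/K.

ΔS_gas = 44 J/K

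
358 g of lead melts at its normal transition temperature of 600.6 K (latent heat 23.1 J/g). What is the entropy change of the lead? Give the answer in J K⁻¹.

ΔS = 13.8 J/K

Heat absorbed by the substance: Q = mL = 358 × 23.1 = 8269.8 J.
At constant T, ΔS = Q_rev/T = 8269.8 / 600.6 = 13.8 J/K.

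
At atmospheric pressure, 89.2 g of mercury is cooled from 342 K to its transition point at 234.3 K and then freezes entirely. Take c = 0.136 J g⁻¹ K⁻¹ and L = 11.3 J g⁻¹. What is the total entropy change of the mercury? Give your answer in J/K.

ΔS = -8.89 J/K

Cooling step: ΔS₁ = m c ln(T_tr/T_i) = 89.2 × 0.136 × ln(234.3/342) = -4.588 J/K.
Phase change: ΔS₂ = −mL/T_tr = −89.2 × 11.3 / 234.3 = -4.302 J/K.
ΔS_total = (-4.588) + (-4.302) = -8.89 J/K.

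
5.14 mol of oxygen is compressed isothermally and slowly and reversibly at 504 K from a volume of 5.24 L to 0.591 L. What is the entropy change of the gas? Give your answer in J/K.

For an isothermal ideal gas ΔS_gas = nR ln(V₂/V₁) = 5.14 × 8.314 × ln(0.591/5.24) = -93.3 J/K.

ΔS_gas = -93.3 J/K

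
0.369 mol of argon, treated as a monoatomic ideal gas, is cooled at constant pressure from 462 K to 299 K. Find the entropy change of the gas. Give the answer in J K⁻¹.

At constant pressure, ΔS = nC_p ln(T₂/T₁) with C_p = 5R/2 = 20.79 J mol⁻¹ K⁻¹.
ΔS = 0.369 × 20.79 × ln(299/462) = -3.34 J/K.

ΔS = -3.34 J/K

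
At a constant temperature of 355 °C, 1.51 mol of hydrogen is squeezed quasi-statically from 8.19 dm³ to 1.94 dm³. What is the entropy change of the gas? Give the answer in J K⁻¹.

ΔS_gas = -18.1 J/K

For an isothermal ideal gas ΔS_gas = nR ln(V₂/V₁) = 1.51 × 8.314 × ln(1.94/8.19) = -18.1 J/K.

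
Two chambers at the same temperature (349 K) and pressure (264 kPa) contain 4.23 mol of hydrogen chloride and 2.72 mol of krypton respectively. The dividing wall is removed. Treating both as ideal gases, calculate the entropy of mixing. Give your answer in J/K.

ΔS_mix = 38.7 J/K

Mole fractions: x_A = 4.23/6.95 = 0.609, x_B = 0.391.
ΔS_mix = −R(n_A ln x_A + n_B ln x_B) = −8.314 × (4.23 ln 0.609 + 2.72 ln 0.391) = 38.7 J/K.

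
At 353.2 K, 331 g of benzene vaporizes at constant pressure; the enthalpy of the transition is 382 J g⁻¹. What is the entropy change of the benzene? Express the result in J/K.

Heat absorbed by the substance: Q = mL = 331 × 382 = 126442 J.
At constant T, ΔS = Q_rev/T = 126442 / 353.2 = 358 J/K.

ΔS = 358 J/K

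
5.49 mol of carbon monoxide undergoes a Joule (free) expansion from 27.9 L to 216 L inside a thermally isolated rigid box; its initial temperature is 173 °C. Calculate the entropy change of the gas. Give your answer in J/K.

ΔS_gas = 93.4 J/K

For an ideal gas in free expansion Q = 0 and W = 0, so T is unchanged.
Entropy is a state function; using a reversible isothermal path, ΔS_gas = nR ln(V₂/V₁) = 5.49 × 8.314 × ln(216/27.9) = 93.4 J/K.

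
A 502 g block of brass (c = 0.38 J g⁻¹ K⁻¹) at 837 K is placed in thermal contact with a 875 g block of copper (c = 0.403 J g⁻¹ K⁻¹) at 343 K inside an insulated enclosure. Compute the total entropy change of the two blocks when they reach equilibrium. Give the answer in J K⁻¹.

ΔS_total = 52.2 J/K

Energy balance: T_f = (m₁c₁T₁ + m₂c₂T₂)/(m₁c₁ + m₂c₂) = 516.42 K.
ΔS₁ = m₁c₁ ln(T_f/T₁) = 190.76 × ln(516.42/837) = -92.12 J/K.
ΔS₂ = m₂c₂ ln(T_f/T₂) = 352.625 × ln(516.42/343) = 144.3 J/K.
ΔS_total = -92.12 + 144.3 = 52.2 J/K.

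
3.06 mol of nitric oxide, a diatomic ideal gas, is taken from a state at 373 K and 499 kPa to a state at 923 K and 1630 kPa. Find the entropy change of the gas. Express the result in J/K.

ΔS = 50.6 J/K

ΔS = nC_p ln(T₂/T₁) − nR ln(P₂/P₁), with C_p = 7R/2 = 29.1 J mol⁻¹ K⁻¹ for a diatomic ideal gas.
ΔS = 3.06 × [29.1 × ln(923/373) − 8.314 × ln(1630/499)] = 50.6 J/K.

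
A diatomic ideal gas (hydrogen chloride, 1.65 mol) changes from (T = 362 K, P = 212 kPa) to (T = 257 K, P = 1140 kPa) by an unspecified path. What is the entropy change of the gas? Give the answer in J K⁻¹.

ΔS = -39.5 J/K

ΔS = nC_p ln(T₂/T₁) − nR ln(P₂/P₁), with C_p = 7R/2 = 29.1 J mol⁻¹ K⁻¹ for a diatomic ideal gas.
ΔS = 1.65 × [29.1 × ln(257/362) − 8.314 × ln(1140/212)] = -39.5 J/K.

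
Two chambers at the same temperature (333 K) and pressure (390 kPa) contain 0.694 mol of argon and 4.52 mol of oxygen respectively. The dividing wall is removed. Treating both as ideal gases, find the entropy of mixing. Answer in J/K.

ΔS_mix = 17 J/K

Mole fractions: x_A = 0.694/5.21 = 0.133, x_B = 0.867.
ΔS_mix = −R(n_A ln x_A + n_B ln x_B) = −8.314 × (0.694 ln 0.133 + 4.52 ln 0.867) = 17 J/K.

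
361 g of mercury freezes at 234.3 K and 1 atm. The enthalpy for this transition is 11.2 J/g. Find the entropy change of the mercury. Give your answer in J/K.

Heat released by the substance: Q = −mL = −361 × 11.2 = −4043.2 J.
At constant T, ΔS = Q_rev/T = −4043.2 / 234.3 = -17.3 J/K.

ΔS = -17.3 J/K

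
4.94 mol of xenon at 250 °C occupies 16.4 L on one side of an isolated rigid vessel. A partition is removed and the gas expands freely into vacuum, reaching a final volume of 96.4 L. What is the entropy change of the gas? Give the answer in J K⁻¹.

For an ideal gas in free expansion Q = 0 and W = 0, so T is unchanged.
Entropy is a state function; using a reversible isothermal path, ΔS_gas = nR ln(V₂/V₁) = 4.94 × 8.314 × ln(96.4/16.4) = 72.7 J/K.

ΔS_gas = 72.7 J/K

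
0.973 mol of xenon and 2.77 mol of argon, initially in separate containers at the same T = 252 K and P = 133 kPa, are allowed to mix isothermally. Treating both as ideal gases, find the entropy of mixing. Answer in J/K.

Mole fractions: x_A = 0.973/3.74 = 0.26, x_B = 0.74.
ΔS_mix = −R(n_A ln x_A + n_B ln x_B) = −8.314 × (0.973 ln 0.26 + 2.77 ln 0.74) = 17.8 J/K.

ΔS_mix = 17.8 J/K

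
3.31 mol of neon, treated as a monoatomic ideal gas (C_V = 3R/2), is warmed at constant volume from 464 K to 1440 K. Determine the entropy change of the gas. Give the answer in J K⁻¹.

At constant volume, ΔS = nC_V ln(T₂/T₁) with C_V = 3R/2 = 12.47 J mol⁻¹ K⁻¹.
ΔS = 3.31 × 12.47 × ln(1440/464) = 46.7 J/K.

ΔS = 46.7 J/K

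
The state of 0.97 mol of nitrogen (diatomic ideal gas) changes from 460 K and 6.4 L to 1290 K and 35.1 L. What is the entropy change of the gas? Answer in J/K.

ΔS = 34.5 J/K

Entropy is a state function: ΔS = nC_V ln(T₂/T₁) + nR ln(V₂/V₁), with C_V = 5R/2 = 20.79 J mol⁻¹ K⁻¹ for a diatomic ideal gas.
ΔS = 0.97 × [20.79 × ln(1290/460) + 8.314 × ln(35.1/6.4)] = 34.5 J/K.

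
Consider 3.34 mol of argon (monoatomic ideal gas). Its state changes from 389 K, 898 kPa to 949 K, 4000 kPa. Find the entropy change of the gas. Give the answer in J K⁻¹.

ΔS = 20.4 J/K

ΔS = nC_p ln(T₂/T₁) − nR ln(P₂/P₁), with C_p = 5R/2 = 20.79 J mol⁻¹ K⁻¹ for a monoatomic ideal gas.
ΔS = 3.34 × [20.79 × ln(949/389) − 8.314 × ln(4000/898)] = 20.4 J/K.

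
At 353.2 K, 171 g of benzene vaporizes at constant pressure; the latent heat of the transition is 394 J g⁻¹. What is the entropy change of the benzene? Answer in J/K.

Heat absorbed by the substance: Q = mL = 171 × 394 = 67374 J.
At constant T, ΔS = Q_rev/T = 67374 / 353.2 = 191 J/K.

ΔS = 191 J/K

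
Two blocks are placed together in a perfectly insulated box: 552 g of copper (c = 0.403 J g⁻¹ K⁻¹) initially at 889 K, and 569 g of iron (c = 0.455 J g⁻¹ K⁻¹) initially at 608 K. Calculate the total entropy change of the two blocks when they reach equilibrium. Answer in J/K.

ΔS_total = 8.67 J/K

Energy balance: T_f = (m₁c₁T₁ + m₂c₂T₂)/(m₁c₁ + m₂c₂) = 737.86 K.
ΔS₁ = m₁c₁ ln(T_f/T₁) = 222.456 × ln(737.86/889) = -41.45 J/K.
ΔS₂ = m₂c₂ ln(T_f/T₂) = 258.895 × ln(737.86/608) = 50.12 J/K.
ΔS_total = -41.45 + 50.12 = 8.67 J/K.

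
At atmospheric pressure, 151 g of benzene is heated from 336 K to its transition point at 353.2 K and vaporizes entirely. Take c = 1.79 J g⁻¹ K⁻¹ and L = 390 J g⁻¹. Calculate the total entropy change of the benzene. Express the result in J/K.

ΔS = 180 J/K

Warming step: ΔS₁ = m c ln(T_tr/T_i) = 151 × 1.79 × ln(353.2/336) = 13.49 J/K.
Phase change: ΔS₂ = +mL/T_tr = 151 × 390 / 353.2 = 166.7 J/K.
ΔS_total = (13.49) + (166.7) = 180 J/K.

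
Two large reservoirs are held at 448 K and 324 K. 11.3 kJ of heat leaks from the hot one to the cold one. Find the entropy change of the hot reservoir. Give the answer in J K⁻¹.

The hot reservoir loses heat Q, so ΔS_hot = −Q/T_H = −11300/448 = -25.2 J/K.

ΔS_hot = -25.2 J/K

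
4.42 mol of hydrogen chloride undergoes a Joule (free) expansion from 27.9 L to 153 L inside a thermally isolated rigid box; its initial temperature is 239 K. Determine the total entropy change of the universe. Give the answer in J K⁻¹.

ΔS_universe = 62.5 J/K

No heat is exchanged and no work is done, so the ideal-gas temperature stays constant.
Entropy is a state function; using a reversible isothermal path, ΔS_gas = nR ln(V₂/V₁) = 4.42 × 8.314 × ln(153/27.9) = 62.5 J/K.
The insulated surroundings exchange no heat, so ΔS_surr = 0 and ΔS_universe = ΔS_gas.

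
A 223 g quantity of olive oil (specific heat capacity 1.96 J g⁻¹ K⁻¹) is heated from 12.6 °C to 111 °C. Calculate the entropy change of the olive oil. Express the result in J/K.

In kelvin: T₁ = 285.75 K, T₂ = 384.15 K. ΔS = ∫dQ_rev/T = m c ln(T₂/T₁) = 223 × 1.96 × ln(384.15/285.75) = 129 J/K.

ΔS = 129 J/K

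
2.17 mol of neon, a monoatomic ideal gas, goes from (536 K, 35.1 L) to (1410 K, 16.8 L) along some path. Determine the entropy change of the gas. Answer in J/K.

Entropy is a state function: ΔS = nC_V ln(T₂/T₁) + nR ln(V₂/V₁), with C_V = 3R/2 = 12.47 J mol⁻¹ K⁻¹ for a monoatomic ideal gas.
ΔS = 2.17 × [12.47 × ln(1410/536) + 8.314 × ln(16.8/35.1)] = 12.9 J/K.

ΔS = 12.9 J/K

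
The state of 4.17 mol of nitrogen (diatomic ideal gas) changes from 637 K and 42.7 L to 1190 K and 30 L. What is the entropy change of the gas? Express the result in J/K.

ΔS = 41.9 J/K

Entropy is a state function: ΔS = nC_V ln(T₂/T₁) + nR ln(V₂/V₁), with C_V = 5R/2 = 20.79 J mol⁻¹ K⁻¹ for a diatomic ideal gas.
ΔS = 4.17 × [20.79 × ln(1190/637) + 8.314 × ln(30/42.7)] = 41.9 J/K.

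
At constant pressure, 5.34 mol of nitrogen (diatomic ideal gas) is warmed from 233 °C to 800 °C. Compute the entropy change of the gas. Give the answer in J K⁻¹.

In kelvin: T₁ = 506.15 K, T₂ = 1073.15 K. At constant pressure, ΔS = nC_p ln(T₂/T₁) with C_p = 7R/2 = 29.1 J mol⁻¹ K⁻¹.
ΔS = 5.34 × 29.1 × ln(1073.15/506.15) = 117 J/K.

ΔS = 117 J/K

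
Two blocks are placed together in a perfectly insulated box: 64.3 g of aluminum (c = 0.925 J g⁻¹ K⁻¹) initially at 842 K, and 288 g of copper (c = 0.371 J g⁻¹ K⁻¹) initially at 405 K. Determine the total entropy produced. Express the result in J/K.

ΔS_total = 10.7 J/K

Energy balance: T_f = (m₁c₁T₁ + m₂c₂T₂)/(m₁c₁ + m₂c₂) = 561.27 K.
ΔS₁ = m₁c₁ ln(T_f/T₁) = 59.4775 × ln(561.27/842) = -24.12 J/K.
ΔS₂ = m₂c₂ ln(T_f/T₂) = 106.848 × ln(561.27/405) = 34.87 J/K.
ΔS_total = -24.12 + 34.87 = 10.7 J/K.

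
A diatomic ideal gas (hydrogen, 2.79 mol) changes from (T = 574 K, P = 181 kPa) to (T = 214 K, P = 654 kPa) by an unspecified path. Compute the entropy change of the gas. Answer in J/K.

ΔS = nC_p ln(T₂/T₁) − nR ln(P₂/P₁), with C_p = 7R/2 = 29.1 J mol⁻¹ K⁻¹ for a diatomic ideal gas.
ΔS = 2.79 × [29.1 × ln(214/574) − 8.314 × ln(654/181)] = -110 J/K.

ΔS = -110 J/K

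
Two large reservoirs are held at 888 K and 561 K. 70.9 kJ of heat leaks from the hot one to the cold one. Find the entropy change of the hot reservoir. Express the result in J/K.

The hot reservoir loses heat Q, so ΔS_hot = −Q/T_H = −70900/888 = -79.8 J/K.

ΔS_hot = -79.8 J/K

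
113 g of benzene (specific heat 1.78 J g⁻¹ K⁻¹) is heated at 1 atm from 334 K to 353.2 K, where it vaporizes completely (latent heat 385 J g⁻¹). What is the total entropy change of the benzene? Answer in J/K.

ΔS = 134 J/K

Warming step: ΔS₁ = m c ln(T_tr/T_i) = 113 × 1.78 × ln(353.2/334) = 11.24 J/K.
Phase change: ΔS₂ = +mL/T_tr = 113 × 385 / 353.2 = 123.2 J/K.
ΔS_total = (11.24) + (123.2) = 134 J/K.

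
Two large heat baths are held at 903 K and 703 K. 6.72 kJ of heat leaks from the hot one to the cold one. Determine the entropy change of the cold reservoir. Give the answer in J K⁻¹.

ΔS_cold = 9.56 J/K

The cold reservoir gains heat Q, so ΔS_cold = +Q/T_C = 6720/703 = 9.56 J/K.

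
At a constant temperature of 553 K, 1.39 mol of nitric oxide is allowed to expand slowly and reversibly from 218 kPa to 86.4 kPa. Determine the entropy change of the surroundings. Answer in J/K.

ΔS_surr = -10.7 J/K

For an isothermal ideal gas ΔS_gas = nR ln(P₁/P₂) = 1.39 × 8.314 × ln(218/86.4) = 10.7 J/K.
The process is reversible, so ΔS_surr = −ΔS_gas = -10.7 J/K and ΔS_universe = 0.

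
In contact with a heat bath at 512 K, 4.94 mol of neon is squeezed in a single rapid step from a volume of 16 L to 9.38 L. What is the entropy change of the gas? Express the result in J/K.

Entropy is a state function, so ΔS_gas depends only on the end states.
For an isothermal ideal gas ΔS_gas = nR ln(V₂/V₁) = 4.94 × 8.314 × ln(9.38/16) = -21.9 J/K.

ΔS_gas = -21.9 J/K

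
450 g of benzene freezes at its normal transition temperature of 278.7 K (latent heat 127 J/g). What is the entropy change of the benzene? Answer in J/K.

Heat released by the substance: Q = −mL = −450 × 127 = −57150 J.
At constant T, ΔS = Q_rev/T = −57150 / 278.7 = -205 J/K.

ΔS = -205 J/K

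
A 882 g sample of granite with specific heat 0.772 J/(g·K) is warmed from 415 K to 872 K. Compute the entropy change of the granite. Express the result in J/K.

ΔS = ∫dQ_rev/T = m c ln(T₂/T₁) = 882 × 0.772 × ln(872/415) = 506 J/K.

ΔS = 506 J/K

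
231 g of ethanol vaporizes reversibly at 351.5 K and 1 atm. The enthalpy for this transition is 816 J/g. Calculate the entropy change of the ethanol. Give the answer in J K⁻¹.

ΔS = 536 J/K

Heat absorbed by the substance: Q = mL = 231 × 816 = 188496 J.
At constant T, ΔS = Q_rev/T = 188496 / 351.5 = 536 J/K.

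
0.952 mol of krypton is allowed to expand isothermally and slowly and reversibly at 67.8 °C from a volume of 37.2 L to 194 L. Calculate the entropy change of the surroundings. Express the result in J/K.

For an isothermal ideal gas ΔS_gas = nR ln(V₂/V₁) = 0.952 × 8.314 × ln(194/37.2) = 13.1 J/K.
The process is reversible, so ΔS_surr = −ΔS_gas = -13.1 J/K and ΔS_universe = 0.

ΔS_surr = -13.1 J/K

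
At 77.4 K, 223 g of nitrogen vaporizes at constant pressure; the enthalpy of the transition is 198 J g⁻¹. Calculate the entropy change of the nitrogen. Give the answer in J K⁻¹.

ΔS = 570 J/K

Heat absorbed by the substance: Q = mL = 223 × 198 = 44154 J.
At constant T, ΔS = Q_rev/T = 44154 / 77.4 = 570 J/K.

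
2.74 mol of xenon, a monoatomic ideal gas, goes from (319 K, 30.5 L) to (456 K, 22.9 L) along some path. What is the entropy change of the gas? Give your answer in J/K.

Entropy is a state function: ΔS = nC_V ln(T₂/T₁) + nR ln(V₂/V₁), with C_V = 3R/2 = 12.47 J mol⁻¹ K⁻¹ for a monoatomic ideal gas.
ΔS = 2.74 × [12.47 × ln(456/319) + 8.314 × ln(22.9/30.5)] = 5.68 J/K.

ΔS = 5.68 J/K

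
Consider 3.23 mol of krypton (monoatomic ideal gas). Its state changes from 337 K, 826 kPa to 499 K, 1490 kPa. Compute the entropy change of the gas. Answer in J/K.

ΔS = 10.5 J/K

ΔS = nC_p ln(T₂/T₁) − nR ln(P₂/P₁), with C_p = 5R/2 = 20.79 J mol⁻¹ K⁻¹ for a monoatomic ideal gas.
ΔS = 3.23 × [20.79 × ln(499/337) − 8.314 × ln(1490/826)] = 10.5 J/K.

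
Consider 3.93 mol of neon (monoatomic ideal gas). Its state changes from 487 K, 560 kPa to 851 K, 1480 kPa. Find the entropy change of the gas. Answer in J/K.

ΔS = 13.8 J/K

ΔS = nC_p ln(T₂/T₁) − nR ln(P₂/P₁), with C_p = 5R/2 = 20.79 J mol⁻¹ K⁻¹ for a monoatomic ideal gas.
ΔS = 3.93 × [20.79 × ln(851/487) − 8.314 × ln(1480/560)] = 13.8 J/K.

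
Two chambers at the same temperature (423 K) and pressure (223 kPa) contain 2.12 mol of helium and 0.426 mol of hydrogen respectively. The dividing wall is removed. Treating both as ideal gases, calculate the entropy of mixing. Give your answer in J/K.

Mole fractions: x_A = 2.12/2.55 = 0.833, x_B = 0.167.
ΔS_mix = −R(n_A ln x_A + n_B ln x_B) = −8.314 × (2.12 ln 0.833 + 0.426 ln 0.167) = 9.56 J/K.

ΔS_mix = 9.56 J/K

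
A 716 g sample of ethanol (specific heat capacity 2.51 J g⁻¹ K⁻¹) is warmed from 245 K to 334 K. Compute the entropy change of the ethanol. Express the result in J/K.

ΔS = ∫dQ_rev/T = m c ln(T₂/T₁) = 716 × 2.51 × ln(334/245) = 557 J/K.

ΔS = 557 J/K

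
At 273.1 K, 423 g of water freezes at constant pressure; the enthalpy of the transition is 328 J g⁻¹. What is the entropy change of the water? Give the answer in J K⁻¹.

ΔS = -508 J/K

Heat released by the substance: Q = −mL = −423 × 328 = −138744 J.
At constant T, ΔS = Q_rev/T = −138744 / 273.1 = -508 J/K.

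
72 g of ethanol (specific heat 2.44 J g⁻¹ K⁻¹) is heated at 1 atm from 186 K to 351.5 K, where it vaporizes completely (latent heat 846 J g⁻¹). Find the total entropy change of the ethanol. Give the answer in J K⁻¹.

ΔS = 285 J/K

Warming step: ΔS₁ = m c ln(T_tr/T_i) = 72 × 2.44 × ln(351.5/186) = 111.8 J/K.
Phase change: ΔS₂ = +mL/T_tr = 72 × 846 / 351.5 = 173.3 J/K.
ΔS_total = (111.8) + (173.3) = 285 J/K.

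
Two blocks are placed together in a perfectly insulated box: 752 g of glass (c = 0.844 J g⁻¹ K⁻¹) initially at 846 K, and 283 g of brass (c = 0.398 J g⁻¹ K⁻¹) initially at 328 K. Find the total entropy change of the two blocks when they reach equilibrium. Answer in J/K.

Energy balance: T_f = (m₁c₁T₁ + m₂c₂T₂)/(m₁c₁ + m₂c₂) = 767.93 K.
ΔS₁ = m₁c₁ ln(T_f/T₁) = 634.688 × ln(767.93/846) = -61.45 J/K.
ΔS₂ = m₂c₂ ln(T_f/T₂) = 112.634 × ln(767.93/328) = 95.82 J/K.
ΔS_total = -61.45 + 95.82 = 34.4 J/K.

ΔS_total = 34.4 J/K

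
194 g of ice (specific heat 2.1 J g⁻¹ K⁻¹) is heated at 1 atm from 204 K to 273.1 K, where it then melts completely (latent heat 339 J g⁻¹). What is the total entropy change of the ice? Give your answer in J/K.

ΔS = 360 J/K

Warming step: ΔS₁ = m c ln(T_tr/T_i) = 194 × 2.1 × ln(273.1/204) = 118.8 J/K.
Phase change: ΔS₂ = +mL/T_tr = 194 × 339 / 273.1 = 240.8 J/K.
ΔS_total = (118.8) + (240.8) = 360 J/K.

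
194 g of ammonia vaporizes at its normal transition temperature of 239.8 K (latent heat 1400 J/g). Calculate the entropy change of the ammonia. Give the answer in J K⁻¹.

ΔS = 1130 J/K

Heat absorbed by the substance: Q = mL = 194 × 1400 = 271600 J.
At constant T, ΔS = Q_rev/T = 271600 / 239.8 = 1130 J/K.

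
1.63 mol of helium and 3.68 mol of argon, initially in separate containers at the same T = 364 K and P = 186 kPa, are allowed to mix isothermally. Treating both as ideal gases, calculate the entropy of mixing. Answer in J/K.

Mole fractions: x_A = 1.63/5.31 = 0.307, x_B = 0.693.
ΔS_mix = −R(n_A ln x_A + n_B ln x_B) = −8.314 × (1.63 ln 0.307 + 3.68 ln 0.693) = 27.2 J/K.

ΔS_mix = 27.2 J/K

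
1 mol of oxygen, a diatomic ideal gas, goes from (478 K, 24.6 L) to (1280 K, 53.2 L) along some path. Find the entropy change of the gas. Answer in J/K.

ΔS = 26.9 J/K

Entropy is a state function: ΔS = nC_V ln(T₂/T₁) + nR ln(V₂/V₁), with C_V = 5R/2 = 20.79 J mol⁻¹ K⁻¹ for a diatomic ideal gas.
ΔS = 1 × [20.79 × ln(1280/478) + 8.314 × ln(53.2/24.6)] = 26.9 J/K.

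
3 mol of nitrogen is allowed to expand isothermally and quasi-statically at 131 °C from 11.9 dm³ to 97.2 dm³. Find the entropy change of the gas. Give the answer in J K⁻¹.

ΔS_gas = 52.4 J/K

For an isothermal ideal gas ΔS_gas = nR ln(V₂/V₁) = 3 × 8.314 × ln(97.2/11.9) = 52.4 J/K.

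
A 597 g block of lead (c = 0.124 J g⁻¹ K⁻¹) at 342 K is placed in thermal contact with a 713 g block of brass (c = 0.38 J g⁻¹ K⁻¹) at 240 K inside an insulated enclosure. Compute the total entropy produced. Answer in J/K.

Energy balance: T_f = (m₁c₁T₁ + m₂c₂T₂)/(m₁c₁ + m₂c₂) = 261.89 K.
ΔS₁ = m₁c₁ ln(T_f/T₁) = 74.028 × ln(261.89/342) = -19.76 J/K.
ΔS₂ = m₂c₂ ln(T_f/T₂) = 270.94 × ln(261.89/240) = 23.65 J/K.
ΔS_total = -19.76 + 23.65 = 3.89 J/K.

ΔS_total = 3.89 J/K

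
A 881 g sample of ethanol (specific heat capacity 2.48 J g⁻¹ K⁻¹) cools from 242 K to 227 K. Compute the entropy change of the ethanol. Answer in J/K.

ΔS = -140 J/K

ΔS = ∫dQ_rev/T = m c ln(T₂/T₁) = 881 × 2.48 × ln(227/242) = -140 J/K.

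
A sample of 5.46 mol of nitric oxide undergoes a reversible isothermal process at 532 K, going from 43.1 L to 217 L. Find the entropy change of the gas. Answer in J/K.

ΔS_gas = 73.4 J/K

For an isothermal ideal gas ΔS_gas = nR ln(V₂/V₁) = 5.46 × 8.314 × ln(217/43.1) = 73.4 J/K.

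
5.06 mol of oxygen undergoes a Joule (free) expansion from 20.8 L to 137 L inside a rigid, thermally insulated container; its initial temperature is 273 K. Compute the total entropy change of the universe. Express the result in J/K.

No heat is exchanged and no work is done, so the ideal-gas temperature stays constant.
Entropy is a state function; using a reversible isothermal path, ΔS_gas = nR ln(V₂/V₁) = 5.06 × 8.314 × ln(137/20.8) = 79.3 J/K.
The insulated surroundings exchange no heat, so ΔS_surr = 0 and ΔS_universe = ΔS_gas.

ΔS_universe = 79.3 J/K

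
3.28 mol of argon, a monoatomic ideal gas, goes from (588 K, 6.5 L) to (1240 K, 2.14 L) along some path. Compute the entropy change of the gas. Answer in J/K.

Entropy is a state function: ΔS = nC_V ln(T₂/T₁) + nR ln(V₂/V₁), with C_V = 3R/2 = 12.47 J mol⁻¹ K⁻¹ for a monoatomic ideal gas.
ΔS = 3.28 × [12.47 × ln(1240/588) + 8.314 × ln(2.14/6.5)] = 0.224 J/K.

ΔS = 0.224 J/K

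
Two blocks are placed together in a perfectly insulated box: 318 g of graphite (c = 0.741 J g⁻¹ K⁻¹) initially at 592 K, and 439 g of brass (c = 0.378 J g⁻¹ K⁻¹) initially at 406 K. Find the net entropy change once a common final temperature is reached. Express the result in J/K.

Energy balance: T_f = (m₁c₁T₁ + m₂c₂T₂)/(m₁c₁ + m₂c₂) = 515.14 K.
ΔS₁ = m₁c₁ ln(T_f/T₁) = 235.638 × ln(515.14/592) = -32.77 J/K.
ΔS₂ = m₂c₂ ln(T_f/T₂) = 165.942 × ln(515.14/406) = 39.51 J/K.
ΔS_total = -32.77 + 39.51 = 6.74 J/K.

ΔS_total = 6.74 J/K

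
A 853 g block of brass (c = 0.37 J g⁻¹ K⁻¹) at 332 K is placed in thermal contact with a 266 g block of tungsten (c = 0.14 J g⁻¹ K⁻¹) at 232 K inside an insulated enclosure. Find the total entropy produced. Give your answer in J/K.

ΔS_total = 1.95 J/K

Energy balance: T_f = (m₁c₁T₁ + m₂c₂T₂)/(m₁c₁ + m₂c₂) = 321.45 K.
ΔS₁ = m₁c₁ ln(T_f/T₁) = 315.61 × ln(321.45/332) = -10.196 J/K.
ΔS₂ = m₂c₂ ln(T_f/T₂) = 37.24 × ln(321.45/232) = 12.144 J/K.
ΔS_total = -10.196 + 12.144 = 1.95 J/K.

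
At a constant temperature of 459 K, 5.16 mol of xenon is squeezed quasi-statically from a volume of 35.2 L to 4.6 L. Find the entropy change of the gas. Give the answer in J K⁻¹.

ΔS_gas = -87.3 J/K

For an isothermal ideal gas ΔS_gas = nR ln(V₂/V₁) = 5.16 × 8.314 × ln(4.6/35.2) = -87.3 J/K.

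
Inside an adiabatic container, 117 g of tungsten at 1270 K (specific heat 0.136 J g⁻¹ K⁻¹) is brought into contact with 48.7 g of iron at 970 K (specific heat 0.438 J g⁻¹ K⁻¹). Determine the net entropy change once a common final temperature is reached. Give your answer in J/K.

Energy balance: T_f = (m₁c₁T₁ + m₂c₂T₂)/(m₁c₁ + m₂c₂) = 1098.2 K.
ΔS₁ = m₁c₁ ln(T_f/T₁) = 15.912 × ln(1098.2/1270) = -2.313 J/K.
ΔS₂ = m₂c₂ ln(T_f/T₂) = 21.3306 × ln(1098.2/970) = 2.647 J/K.
ΔS_total = -2.313 + 2.647 = 0.334 J/K.

ΔS_total = 0.334 J/K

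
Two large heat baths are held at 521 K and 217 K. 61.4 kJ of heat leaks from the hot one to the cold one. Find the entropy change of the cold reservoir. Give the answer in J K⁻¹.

The cold reservoir gains heat Q, so ΔS_cold = +Q/T_C = 61400/217 = 283 J/K.

ΔS_cold = 283 J/K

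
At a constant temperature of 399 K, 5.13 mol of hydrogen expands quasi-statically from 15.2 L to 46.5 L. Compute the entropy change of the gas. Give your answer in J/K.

For an isothermal ideal gas ΔS_gas = nR ln(V₂/V₁) = 5.13 × 8.314 × ln(46.5/15.2) = 47.7 J/K.

ΔS_gas = 47.7 J/K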